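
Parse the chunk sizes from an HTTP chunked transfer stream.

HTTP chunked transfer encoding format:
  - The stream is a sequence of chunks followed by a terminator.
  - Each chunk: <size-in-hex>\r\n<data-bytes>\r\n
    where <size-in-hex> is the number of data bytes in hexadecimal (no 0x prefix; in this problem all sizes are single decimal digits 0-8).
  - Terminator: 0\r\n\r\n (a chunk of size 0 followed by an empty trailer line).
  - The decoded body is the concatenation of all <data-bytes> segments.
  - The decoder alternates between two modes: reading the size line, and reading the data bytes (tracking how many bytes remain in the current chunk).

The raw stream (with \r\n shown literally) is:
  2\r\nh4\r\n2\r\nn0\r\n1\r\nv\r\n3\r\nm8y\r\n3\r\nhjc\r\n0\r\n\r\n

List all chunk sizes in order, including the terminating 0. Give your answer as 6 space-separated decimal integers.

Answer: 2 2 1 3 3 0

Derivation:
Chunk 1: stream[0..1]='2' size=0x2=2, data at stream[3..5]='h4' -> body[0..2], body so far='h4'
Chunk 2: stream[7..8]='2' size=0x2=2, data at stream[10..12]='n0' -> body[2..4], body so far='h4n0'
Chunk 3: stream[14..15]='1' size=0x1=1, data at stream[17..18]='v' -> body[4..5], body so far='h4n0v'
Chunk 4: stream[20..21]='3' size=0x3=3, data at stream[23..26]='m8y' -> body[5..8], body so far='h4n0vm8y'
Chunk 5: stream[28..29]='3' size=0x3=3, data at stream[31..34]='hjc' -> body[8..11], body so far='h4n0vm8yhjc'
Chunk 6: stream[36..37]='0' size=0 (terminator). Final body='h4n0vm8yhjc' (11 bytes)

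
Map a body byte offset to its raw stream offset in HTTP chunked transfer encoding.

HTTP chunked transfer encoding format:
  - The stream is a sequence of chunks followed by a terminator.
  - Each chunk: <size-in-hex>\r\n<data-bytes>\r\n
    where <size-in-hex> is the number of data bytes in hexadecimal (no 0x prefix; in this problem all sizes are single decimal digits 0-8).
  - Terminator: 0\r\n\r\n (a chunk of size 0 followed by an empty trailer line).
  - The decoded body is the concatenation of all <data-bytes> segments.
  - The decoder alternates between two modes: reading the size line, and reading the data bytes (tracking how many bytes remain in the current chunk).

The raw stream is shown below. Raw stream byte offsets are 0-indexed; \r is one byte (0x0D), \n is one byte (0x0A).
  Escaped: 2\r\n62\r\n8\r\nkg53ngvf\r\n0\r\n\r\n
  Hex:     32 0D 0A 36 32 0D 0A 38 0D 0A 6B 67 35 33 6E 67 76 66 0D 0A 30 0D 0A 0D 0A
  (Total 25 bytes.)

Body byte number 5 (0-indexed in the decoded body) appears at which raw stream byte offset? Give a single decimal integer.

Answer: 13

Derivation:
Chunk 1: stream[0..1]='2' size=0x2=2, data at stream[3..5]='62' -> body[0..2], body so far='62'
Chunk 2: stream[7..8]='8' size=0x8=8, data at stream[10..18]='kg53ngvf' -> body[2..10], body so far='62kg53ngvf'
Chunk 3: stream[20..21]='0' size=0 (terminator). Final body='62kg53ngvf' (10 bytes)
Body byte 5 at stream offset 13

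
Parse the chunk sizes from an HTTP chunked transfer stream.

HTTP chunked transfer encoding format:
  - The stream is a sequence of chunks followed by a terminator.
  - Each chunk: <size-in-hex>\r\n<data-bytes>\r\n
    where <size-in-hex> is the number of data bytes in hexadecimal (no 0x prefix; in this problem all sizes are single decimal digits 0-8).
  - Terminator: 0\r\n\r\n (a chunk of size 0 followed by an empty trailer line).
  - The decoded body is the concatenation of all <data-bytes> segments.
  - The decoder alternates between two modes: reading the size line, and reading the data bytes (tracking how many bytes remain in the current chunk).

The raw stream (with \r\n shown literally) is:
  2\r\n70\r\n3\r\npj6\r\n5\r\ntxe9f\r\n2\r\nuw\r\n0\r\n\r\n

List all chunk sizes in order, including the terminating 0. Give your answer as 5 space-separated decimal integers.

Chunk 1: stream[0..1]='2' size=0x2=2, data at stream[3..5]='70' -> body[0..2], body so far='70'
Chunk 2: stream[7..8]='3' size=0x3=3, data at stream[10..13]='pj6' -> body[2..5], body so far='70pj6'
Chunk 3: stream[15..16]='5' size=0x5=5, data at stream[18..23]='txe9f' -> body[5..10], body so far='70pj6txe9f'
Chunk 4: stream[25..26]='2' size=0x2=2, data at stream[28..30]='uw' -> body[10..12], body so far='70pj6txe9fuw'
Chunk 5: stream[32..33]='0' size=0 (terminator). Final body='70pj6txe9fuw' (12 bytes)

Answer: 2 3 5 2 0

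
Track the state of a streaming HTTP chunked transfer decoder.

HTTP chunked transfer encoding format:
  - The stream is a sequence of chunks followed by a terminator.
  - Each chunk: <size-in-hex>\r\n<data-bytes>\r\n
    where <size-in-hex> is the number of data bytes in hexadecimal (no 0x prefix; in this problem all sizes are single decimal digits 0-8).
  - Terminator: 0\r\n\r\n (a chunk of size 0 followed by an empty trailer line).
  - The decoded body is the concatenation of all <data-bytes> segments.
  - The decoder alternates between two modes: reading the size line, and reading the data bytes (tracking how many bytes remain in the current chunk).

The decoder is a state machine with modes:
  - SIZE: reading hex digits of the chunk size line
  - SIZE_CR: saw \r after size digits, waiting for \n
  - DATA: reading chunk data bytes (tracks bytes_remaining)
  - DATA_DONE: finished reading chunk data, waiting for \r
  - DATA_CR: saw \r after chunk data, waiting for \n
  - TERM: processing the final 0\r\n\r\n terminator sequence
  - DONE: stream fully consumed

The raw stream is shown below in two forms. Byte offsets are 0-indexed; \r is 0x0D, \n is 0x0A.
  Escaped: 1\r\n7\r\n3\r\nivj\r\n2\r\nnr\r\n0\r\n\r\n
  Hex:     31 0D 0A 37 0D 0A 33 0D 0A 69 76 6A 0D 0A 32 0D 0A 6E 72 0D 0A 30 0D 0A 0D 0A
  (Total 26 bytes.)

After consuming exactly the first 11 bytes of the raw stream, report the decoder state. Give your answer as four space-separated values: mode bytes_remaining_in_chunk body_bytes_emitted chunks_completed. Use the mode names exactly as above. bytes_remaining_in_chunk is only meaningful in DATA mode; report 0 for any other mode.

Byte 0 = '1': mode=SIZE remaining=0 emitted=0 chunks_done=0
Byte 1 = 0x0D: mode=SIZE_CR remaining=0 emitted=0 chunks_done=0
Byte 2 = 0x0A: mode=DATA remaining=1 emitted=0 chunks_done=0
Byte 3 = '7': mode=DATA_DONE remaining=0 emitted=1 chunks_done=0
Byte 4 = 0x0D: mode=DATA_CR remaining=0 emitted=1 chunks_done=0
Byte 5 = 0x0A: mode=SIZE remaining=0 emitted=1 chunks_done=1
Byte 6 = '3': mode=SIZE remaining=0 emitted=1 chunks_done=1
Byte 7 = 0x0D: mode=SIZE_CR remaining=0 emitted=1 chunks_done=1
Byte 8 = 0x0A: mode=DATA remaining=3 emitted=1 chunks_done=1
Byte 9 = 'i': mode=DATA remaining=2 emitted=2 chunks_done=1
Byte 10 = 'v': mode=DATA remaining=1 emitted=3 chunks_done=1

Answer: DATA 1 3 1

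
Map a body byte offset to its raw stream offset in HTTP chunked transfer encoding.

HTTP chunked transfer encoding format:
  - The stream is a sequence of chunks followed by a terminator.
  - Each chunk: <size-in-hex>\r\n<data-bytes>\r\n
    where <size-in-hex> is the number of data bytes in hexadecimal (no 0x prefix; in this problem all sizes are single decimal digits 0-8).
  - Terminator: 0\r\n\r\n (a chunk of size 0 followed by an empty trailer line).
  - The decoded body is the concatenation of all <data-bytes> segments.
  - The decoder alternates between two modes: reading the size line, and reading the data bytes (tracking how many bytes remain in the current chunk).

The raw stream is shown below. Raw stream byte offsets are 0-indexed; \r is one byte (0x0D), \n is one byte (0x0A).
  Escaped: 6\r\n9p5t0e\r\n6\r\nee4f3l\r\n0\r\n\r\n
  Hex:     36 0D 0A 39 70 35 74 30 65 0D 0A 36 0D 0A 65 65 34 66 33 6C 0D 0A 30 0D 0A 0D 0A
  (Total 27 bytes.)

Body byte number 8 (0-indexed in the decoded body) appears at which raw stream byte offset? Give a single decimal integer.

Answer: 16

Derivation:
Chunk 1: stream[0..1]='6' size=0x6=6, data at stream[3..9]='9p5t0e' -> body[0..6], body so far='9p5t0e'
Chunk 2: stream[11..12]='6' size=0x6=6, data at stream[14..20]='ee4f3l' -> body[6..12], body so far='9p5t0eee4f3l'
Chunk 3: stream[22..23]='0' size=0 (terminator). Final body='9p5t0eee4f3l' (12 bytes)
Body byte 8 at stream offset 16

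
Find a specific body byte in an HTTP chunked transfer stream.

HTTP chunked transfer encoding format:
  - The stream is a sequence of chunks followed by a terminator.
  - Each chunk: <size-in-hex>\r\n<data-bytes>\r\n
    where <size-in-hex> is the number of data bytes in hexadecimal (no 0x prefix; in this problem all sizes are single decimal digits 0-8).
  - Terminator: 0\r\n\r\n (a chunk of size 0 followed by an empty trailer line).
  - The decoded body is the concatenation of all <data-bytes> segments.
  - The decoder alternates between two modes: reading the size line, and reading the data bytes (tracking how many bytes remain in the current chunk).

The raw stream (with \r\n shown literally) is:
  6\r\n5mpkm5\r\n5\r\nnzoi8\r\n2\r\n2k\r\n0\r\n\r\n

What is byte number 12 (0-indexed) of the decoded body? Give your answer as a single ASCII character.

Answer: k

Derivation:
Chunk 1: stream[0..1]='6' size=0x6=6, data at stream[3..9]='5mpkm5' -> body[0..6], body so far='5mpkm5'
Chunk 2: stream[11..12]='5' size=0x5=5, data at stream[14..19]='nzoi8' -> body[6..11], body so far='5mpkm5nzoi8'
Chunk 3: stream[21..22]='2' size=0x2=2, data at stream[24..26]='2k' -> body[11..13], body so far='5mpkm5nzoi82k'
Chunk 4: stream[28..29]='0' size=0 (terminator). Final body='5mpkm5nzoi82k' (13 bytes)
Body byte 12 = 'k'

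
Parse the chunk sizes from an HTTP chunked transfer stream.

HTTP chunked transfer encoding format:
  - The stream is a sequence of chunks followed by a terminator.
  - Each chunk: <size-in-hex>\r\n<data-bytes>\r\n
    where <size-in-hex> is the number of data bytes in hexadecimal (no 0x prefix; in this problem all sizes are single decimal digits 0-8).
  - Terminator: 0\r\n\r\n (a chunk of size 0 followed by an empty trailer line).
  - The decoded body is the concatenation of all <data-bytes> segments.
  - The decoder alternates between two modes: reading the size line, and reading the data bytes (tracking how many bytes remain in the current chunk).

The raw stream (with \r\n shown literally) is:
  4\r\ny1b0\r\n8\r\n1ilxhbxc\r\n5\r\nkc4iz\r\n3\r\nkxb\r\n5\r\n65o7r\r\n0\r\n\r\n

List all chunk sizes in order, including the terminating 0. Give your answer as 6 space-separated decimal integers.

Answer: 4 8 5 3 5 0

Derivation:
Chunk 1: stream[0..1]='4' size=0x4=4, data at stream[3..7]='y1b0' -> body[0..4], body so far='y1b0'
Chunk 2: stream[9..10]='8' size=0x8=8, data at stream[12..20]='1ilxhbxc' -> body[4..12], body so far='y1b01ilxhbxc'
Chunk 3: stream[22..23]='5' size=0x5=5, data at stream[25..30]='kc4iz' -> body[12..17], body so far='y1b01ilxhbxckc4iz'
Chunk 4: stream[32..33]='3' size=0x3=3, data at stream[35..38]='kxb' -> body[17..20], body so far='y1b01ilxhbxckc4izkxb'
Chunk 5: stream[40..41]='5' size=0x5=5, data at stream[43..48]='65o7r' -> body[20..25], body so far='y1b01ilxhbxckc4izkxb65o7r'
Chunk 6: stream[50..51]='0' size=0 (terminator). Final body='y1b01ilxhbxckc4izkxb65o7r' (25 bytes)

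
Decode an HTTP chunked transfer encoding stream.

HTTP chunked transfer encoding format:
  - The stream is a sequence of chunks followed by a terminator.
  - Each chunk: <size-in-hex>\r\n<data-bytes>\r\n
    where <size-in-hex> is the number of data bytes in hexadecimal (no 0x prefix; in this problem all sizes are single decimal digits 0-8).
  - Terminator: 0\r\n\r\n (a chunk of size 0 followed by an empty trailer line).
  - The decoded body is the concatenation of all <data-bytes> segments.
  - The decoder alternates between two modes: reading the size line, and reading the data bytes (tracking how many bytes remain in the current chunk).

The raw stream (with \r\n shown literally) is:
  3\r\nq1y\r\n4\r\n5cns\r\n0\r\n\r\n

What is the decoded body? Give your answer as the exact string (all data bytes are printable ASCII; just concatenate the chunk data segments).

Answer: q1y5cns

Derivation:
Chunk 1: stream[0..1]='3' size=0x3=3, data at stream[3..6]='q1y' -> body[0..3], body so far='q1y'
Chunk 2: stream[8..9]='4' size=0x4=4, data at stream[11..15]='5cns' -> body[3..7], body so far='q1y5cns'
Chunk 3: stream[17..18]='0' size=0 (terminator). Final body='q1y5cns' (7 bytes)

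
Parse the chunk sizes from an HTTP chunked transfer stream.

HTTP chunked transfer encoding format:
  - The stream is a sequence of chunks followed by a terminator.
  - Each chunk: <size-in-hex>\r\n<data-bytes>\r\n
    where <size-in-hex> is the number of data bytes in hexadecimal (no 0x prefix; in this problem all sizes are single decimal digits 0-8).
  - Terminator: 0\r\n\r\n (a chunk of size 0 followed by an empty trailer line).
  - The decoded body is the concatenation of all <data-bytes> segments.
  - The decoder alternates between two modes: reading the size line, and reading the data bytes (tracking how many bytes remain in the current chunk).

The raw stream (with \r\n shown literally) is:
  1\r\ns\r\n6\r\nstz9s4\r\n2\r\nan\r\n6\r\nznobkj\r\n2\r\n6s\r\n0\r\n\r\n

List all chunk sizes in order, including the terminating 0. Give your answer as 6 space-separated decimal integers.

Chunk 1: stream[0..1]='1' size=0x1=1, data at stream[3..4]='s' -> body[0..1], body so far='s'
Chunk 2: stream[6..7]='6' size=0x6=6, data at stream[9..15]='stz9s4' -> body[1..7], body so far='sstz9s4'
Chunk 3: stream[17..18]='2' size=0x2=2, data at stream[20..22]='an' -> body[7..9], body so far='sstz9s4an'
Chunk 4: stream[24..25]='6' size=0x6=6, data at stream[27..33]='znobkj' -> body[9..15], body so far='sstz9s4anznobkj'
Chunk 5: stream[35..36]='2' size=0x2=2, data at stream[38..40]='6s' -> body[15..17], body so far='sstz9s4anznobkj6s'
Chunk 6: stream[42..43]='0' size=0 (terminator). Final body='sstz9s4anznobkj6s' (17 bytes)

Answer: 1 6 2 6 2 0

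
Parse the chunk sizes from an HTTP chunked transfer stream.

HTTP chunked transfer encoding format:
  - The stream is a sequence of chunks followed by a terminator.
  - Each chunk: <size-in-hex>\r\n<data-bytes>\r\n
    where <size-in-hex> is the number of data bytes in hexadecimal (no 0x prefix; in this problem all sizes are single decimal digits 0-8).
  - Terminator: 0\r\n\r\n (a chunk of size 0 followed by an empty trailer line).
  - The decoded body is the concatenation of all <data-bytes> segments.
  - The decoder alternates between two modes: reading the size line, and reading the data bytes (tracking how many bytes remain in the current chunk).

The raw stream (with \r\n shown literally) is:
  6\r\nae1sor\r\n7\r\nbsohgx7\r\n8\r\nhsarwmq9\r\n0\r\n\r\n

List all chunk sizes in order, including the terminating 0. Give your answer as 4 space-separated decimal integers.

Chunk 1: stream[0..1]='6' size=0x6=6, data at stream[3..9]='ae1sor' -> body[0..6], body so far='ae1sor'
Chunk 2: stream[11..12]='7' size=0x7=7, data at stream[14..21]='bsohgx7' -> body[6..13], body so far='ae1sorbsohgx7'
Chunk 3: stream[23..24]='8' size=0x8=8, data at stream[26..34]='hsarwmq9' -> body[13..21], body so far='ae1sorbsohgx7hsarwmq9'
Chunk 4: stream[36..37]='0' size=0 (terminator). Final body='ae1sorbsohgx7hsarwmq9' (21 bytes)

Answer: 6 7 8 0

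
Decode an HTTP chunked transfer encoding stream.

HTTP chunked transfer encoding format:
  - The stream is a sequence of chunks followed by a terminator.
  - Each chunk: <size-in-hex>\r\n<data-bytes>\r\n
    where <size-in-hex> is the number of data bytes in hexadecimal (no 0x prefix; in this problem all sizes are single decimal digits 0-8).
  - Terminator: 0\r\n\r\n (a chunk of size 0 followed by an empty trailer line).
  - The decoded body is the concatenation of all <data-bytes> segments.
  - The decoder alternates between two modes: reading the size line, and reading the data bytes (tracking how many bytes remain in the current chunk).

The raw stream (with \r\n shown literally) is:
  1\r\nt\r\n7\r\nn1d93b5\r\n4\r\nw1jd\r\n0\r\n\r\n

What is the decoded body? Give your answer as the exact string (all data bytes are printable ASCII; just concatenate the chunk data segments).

Answer: tn1d93b5w1jd

Derivation:
Chunk 1: stream[0..1]='1' size=0x1=1, data at stream[3..4]='t' -> body[0..1], body so far='t'
Chunk 2: stream[6..7]='7' size=0x7=7, data at stream[9..16]='n1d93b5' -> body[1..8], body so far='tn1d93b5'
Chunk 3: stream[18..19]='4' size=0x4=4, data at stream[21..25]='w1jd' -> body[8..12], body so far='tn1d93b5w1jd'
Chunk 4: stream[27..28]='0' size=0 (terminator). Final body='tn1d93b5w1jd' (12 bytes)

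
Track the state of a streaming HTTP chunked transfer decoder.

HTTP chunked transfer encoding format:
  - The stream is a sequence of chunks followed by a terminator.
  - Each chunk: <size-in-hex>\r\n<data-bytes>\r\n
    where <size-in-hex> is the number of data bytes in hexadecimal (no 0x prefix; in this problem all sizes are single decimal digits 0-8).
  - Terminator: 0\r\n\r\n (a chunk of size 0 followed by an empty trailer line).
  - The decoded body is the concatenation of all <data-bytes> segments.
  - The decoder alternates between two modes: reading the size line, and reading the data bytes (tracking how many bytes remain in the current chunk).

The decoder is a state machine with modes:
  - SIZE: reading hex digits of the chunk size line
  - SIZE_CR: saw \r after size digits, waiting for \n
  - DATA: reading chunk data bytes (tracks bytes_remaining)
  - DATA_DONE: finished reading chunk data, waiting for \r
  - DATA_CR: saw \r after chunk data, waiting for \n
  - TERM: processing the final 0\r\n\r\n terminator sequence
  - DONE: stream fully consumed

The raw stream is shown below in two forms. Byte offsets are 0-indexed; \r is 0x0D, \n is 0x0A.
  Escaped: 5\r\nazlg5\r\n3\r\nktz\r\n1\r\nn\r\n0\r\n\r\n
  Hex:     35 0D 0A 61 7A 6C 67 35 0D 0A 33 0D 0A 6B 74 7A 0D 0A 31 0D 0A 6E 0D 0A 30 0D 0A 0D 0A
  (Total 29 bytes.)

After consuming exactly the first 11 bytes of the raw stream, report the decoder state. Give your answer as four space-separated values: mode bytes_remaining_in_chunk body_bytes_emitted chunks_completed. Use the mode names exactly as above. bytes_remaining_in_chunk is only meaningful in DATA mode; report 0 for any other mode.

Byte 0 = '5': mode=SIZE remaining=0 emitted=0 chunks_done=0
Byte 1 = 0x0D: mode=SIZE_CR remaining=0 emitted=0 chunks_done=0
Byte 2 = 0x0A: mode=DATA remaining=5 emitted=0 chunks_done=0
Byte 3 = 'a': mode=DATA remaining=4 emitted=1 chunks_done=0
Byte 4 = 'z': mode=DATA remaining=3 emitted=2 chunks_done=0
Byte 5 = 'l': mode=DATA remaining=2 emitted=3 chunks_done=0
Byte 6 = 'g': mode=DATA remaining=1 emitted=4 chunks_done=0
Byte 7 = '5': mode=DATA_DONE remaining=0 emitted=5 chunks_done=0
Byte 8 = 0x0D: mode=DATA_CR remaining=0 emitted=5 chunks_done=0
Byte 9 = 0x0A: mode=SIZE remaining=0 emitted=5 chunks_done=1
Byte 10 = '3': mode=SIZE remaining=0 emitted=5 chunks_done=1

Answer: SIZE 0 5 1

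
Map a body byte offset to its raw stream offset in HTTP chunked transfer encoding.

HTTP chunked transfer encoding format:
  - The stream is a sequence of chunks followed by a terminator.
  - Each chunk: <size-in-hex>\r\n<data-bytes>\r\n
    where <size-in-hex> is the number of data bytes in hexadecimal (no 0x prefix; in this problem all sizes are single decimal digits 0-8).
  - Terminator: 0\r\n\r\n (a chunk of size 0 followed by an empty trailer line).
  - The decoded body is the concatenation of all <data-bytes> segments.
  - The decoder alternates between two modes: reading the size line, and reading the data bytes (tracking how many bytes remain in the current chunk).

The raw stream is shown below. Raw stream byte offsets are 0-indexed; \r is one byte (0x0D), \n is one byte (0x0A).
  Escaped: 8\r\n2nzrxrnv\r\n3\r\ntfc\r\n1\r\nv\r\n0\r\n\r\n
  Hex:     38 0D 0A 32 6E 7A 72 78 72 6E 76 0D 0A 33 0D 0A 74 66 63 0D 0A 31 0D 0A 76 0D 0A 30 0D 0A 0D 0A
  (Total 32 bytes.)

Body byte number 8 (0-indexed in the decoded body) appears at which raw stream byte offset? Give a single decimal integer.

Answer: 16

Derivation:
Chunk 1: stream[0..1]='8' size=0x8=8, data at stream[3..11]='2nzrxrnv' -> body[0..8], body so far='2nzrxrnv'
Chunk 2: stream[13..14]='3' size=0x3=3, data at stream[16..19]='tfc' -> body[8..11], body so far='2nzrxrnvtfc'
Chunk 3: stream[21..22]='1' size=0x1=1, data at stream[24..25]='v' -> body[11..12], body so far='2nzrxrnvtfcv'
Chunk 4: stream[27..28]='0' size=0 (terminator). Final body='2nzrxrnvtfcv' (12 bytes)
Body byte 8 at stream offset 16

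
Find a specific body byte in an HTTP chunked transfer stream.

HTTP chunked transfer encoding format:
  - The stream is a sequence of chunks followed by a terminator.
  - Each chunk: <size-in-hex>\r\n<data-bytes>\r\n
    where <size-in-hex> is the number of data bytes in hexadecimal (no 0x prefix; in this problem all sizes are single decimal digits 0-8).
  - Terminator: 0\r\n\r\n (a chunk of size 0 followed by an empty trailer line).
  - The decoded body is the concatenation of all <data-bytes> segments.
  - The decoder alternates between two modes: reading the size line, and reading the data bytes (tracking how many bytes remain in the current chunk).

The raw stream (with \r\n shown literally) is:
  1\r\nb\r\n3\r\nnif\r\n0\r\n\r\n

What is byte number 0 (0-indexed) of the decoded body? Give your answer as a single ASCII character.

Chunk 1: stream[0..1]='1' size=0x1=1, data at stream[3..4]='b' -> body[0..1], body so far='b'
Chunk 2: stream[6..7]='3' size=0x3=3, data at stream[9..12]='nif' -> body[1..4], body so far='bnif'
Chunk 3: stream[14..15]='0' size=0 (terminator). Final body='bnif' (4 bytes)
Body byte 0 = 'b'

Answer: b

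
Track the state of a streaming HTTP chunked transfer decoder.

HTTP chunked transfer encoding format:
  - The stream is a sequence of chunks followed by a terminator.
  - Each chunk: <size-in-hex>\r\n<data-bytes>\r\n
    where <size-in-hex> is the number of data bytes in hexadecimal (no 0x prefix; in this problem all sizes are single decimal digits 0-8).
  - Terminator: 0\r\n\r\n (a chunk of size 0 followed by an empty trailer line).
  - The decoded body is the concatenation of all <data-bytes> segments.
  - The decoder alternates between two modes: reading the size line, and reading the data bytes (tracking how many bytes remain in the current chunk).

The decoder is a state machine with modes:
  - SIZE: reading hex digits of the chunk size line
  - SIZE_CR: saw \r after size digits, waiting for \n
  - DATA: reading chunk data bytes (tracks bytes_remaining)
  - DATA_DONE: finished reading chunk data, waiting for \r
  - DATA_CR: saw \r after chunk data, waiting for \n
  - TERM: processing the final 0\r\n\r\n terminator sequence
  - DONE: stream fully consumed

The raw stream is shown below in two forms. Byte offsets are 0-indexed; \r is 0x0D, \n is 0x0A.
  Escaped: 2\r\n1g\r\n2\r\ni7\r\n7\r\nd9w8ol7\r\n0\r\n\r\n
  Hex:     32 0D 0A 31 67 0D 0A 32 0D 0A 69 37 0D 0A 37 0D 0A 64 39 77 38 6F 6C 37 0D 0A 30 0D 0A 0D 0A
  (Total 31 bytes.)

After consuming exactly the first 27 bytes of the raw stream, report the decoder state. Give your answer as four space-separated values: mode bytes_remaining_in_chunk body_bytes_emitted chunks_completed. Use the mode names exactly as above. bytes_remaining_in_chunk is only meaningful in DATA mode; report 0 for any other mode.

Byte 0 = '2': mode=SIZE remaining=0 emitted=0 chunks_done=0
Byte 1 = 0x0D: mode=SIZE_CR remaining=0 emitted=0 chunks_done=0
Byte 2 = 0x0A: mode=DATA remaining=2 emitted=0 chunks_done=0
Byte 3 = '1': mode=DATA remaining=1 emitted=1 chunks_done=0
Byte 4 = 'g': mode=DATA_DONE remaining=0 emitted=2 chunks_done=0
Byte 5 = 0x0D: mode=DATA_CR remaining=0 emitted=2 chunks_done=0
Byte 6 = 0x0A: mode=SIZE remaining=0 emitted=2 chunks_done=1
Byte 7 = '2': mode=SIZE remaining=0 emitted=2 chunks_done=1
Byte 8 = 0x0D: mode=SIZE_CR remaining=0 emitted=2 chunks_done=1
Byte 9 = 0x0A: mode=DATA remaining=2 emitted=2 chunks_done=1
Byte 10 = 'i': mode=DATA remaining=1 emitted=3 chunks_done=1
Byte 11 = '7': mode=DATA_DONE remaining=0 emitted=4 chunks_done=1
Byte 12 = 0x0D: mode=DATA_CR remaining=0 emitted=4 chunks_done=1
Byte 13 = 0x0A: mode=SIZE remaining=0 emitted=4 chunks_done=2
Byte 14 = '7': mode=SIZE remaining=0 emitted=4 chunks_done=2
Byte 15 = 0x0D: mode=SIZE_CR remaining=0 emitted=4 chunks_done=2
Byte 16 = 0x0A: mode=DATA remaining=7 emitted=4 chunks_done=2
Byte 17 = 'd': mode=DATA remaining=6 emitted=5 chunks_done=2
Byte 18 = '9': mode=DATA remaining=5 emitted=6 chunks_done=2
Byte 19 = 'w': mode=DATA remaining=4 emitted=7 chunks_done=2
Byte 20 = '8': mode=DATA remaining=3 emitted=8 chunks_done=2
Byte 21 = 'o': mode=DATA remaining=2 emitted=9 chunks_done=2
Byte 22 = 'l': mode=DATA remaining=1 emitted=10 chunks_done=2
Byte 23 = '7': mode=DATA_DONE remaining=0 emitted=11 chunks_done=2
Byte 24 = 0x0D: mode=DATA_CR remaining=0 emitted=11 chunks_done=2
Byte 25 = 0x0A: mode=SIZE remaining=0 emitted=11 chunks_done=3
Byte 26 = '0': mode=SIZE remaining=0 emitted=11 chunks_done=3

Answer: SIZE 0 11 3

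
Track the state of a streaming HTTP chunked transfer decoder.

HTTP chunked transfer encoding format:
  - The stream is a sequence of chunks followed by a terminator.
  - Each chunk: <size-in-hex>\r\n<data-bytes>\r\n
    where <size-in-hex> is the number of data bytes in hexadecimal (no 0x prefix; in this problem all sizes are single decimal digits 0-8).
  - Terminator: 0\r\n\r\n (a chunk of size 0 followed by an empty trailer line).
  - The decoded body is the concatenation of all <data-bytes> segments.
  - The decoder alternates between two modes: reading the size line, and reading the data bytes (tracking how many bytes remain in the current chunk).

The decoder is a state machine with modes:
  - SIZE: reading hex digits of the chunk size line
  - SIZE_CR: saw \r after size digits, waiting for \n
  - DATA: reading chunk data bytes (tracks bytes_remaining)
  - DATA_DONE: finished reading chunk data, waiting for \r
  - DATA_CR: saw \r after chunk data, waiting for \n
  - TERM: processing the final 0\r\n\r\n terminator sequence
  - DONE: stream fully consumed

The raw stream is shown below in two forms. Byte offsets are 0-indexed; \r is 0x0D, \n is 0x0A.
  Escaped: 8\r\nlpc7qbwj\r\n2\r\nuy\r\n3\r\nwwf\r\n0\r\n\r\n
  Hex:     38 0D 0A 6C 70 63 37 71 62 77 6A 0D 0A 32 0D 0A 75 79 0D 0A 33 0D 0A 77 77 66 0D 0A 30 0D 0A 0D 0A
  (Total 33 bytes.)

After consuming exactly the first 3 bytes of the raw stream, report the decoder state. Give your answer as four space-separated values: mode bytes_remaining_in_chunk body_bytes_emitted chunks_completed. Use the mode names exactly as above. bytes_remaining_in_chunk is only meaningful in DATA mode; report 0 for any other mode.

Byte 0 = '8': mode=SIZE remaining=0 emitted=0 chunks_done=0
Byte 1 = 0x0D: mode=SIZE_CR remaining=0 emitted=0 chunks_done=0
Byte 2 = 0x0A: mode=DATA remaining=8 emitted=0 chunks_done=0

Answer: DATA 8 0 0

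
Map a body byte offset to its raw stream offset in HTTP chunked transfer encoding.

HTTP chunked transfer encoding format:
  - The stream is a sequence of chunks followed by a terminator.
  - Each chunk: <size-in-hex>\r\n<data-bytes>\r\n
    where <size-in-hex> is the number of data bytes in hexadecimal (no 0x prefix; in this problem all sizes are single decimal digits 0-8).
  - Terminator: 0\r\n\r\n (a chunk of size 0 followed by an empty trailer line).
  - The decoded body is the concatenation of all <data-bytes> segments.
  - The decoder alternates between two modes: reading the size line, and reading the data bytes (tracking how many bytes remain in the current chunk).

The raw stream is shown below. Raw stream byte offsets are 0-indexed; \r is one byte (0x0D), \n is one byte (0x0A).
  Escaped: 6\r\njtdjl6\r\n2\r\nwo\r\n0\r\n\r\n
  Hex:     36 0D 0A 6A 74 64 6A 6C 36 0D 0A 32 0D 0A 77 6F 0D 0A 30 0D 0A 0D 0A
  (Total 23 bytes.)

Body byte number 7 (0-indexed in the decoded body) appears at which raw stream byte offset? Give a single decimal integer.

Chunk 1: stream[0..1]='6' size=0x6=6, data at stream[3..9]='jtdjl6' -> body[0..6], body so far='jtdjl6'
Chunk 2: stream[11..12]='2' size=0x2=2, data at stream[14..16]='wo' -> body[6..8], body so far='jtdjl6wo'
Chunk 3: stream[18..19]='0' size=0 (terminator). Final body='jtdjl6wo' (8 bytes)
Body byte 7 at stream offset 15

Answer: 15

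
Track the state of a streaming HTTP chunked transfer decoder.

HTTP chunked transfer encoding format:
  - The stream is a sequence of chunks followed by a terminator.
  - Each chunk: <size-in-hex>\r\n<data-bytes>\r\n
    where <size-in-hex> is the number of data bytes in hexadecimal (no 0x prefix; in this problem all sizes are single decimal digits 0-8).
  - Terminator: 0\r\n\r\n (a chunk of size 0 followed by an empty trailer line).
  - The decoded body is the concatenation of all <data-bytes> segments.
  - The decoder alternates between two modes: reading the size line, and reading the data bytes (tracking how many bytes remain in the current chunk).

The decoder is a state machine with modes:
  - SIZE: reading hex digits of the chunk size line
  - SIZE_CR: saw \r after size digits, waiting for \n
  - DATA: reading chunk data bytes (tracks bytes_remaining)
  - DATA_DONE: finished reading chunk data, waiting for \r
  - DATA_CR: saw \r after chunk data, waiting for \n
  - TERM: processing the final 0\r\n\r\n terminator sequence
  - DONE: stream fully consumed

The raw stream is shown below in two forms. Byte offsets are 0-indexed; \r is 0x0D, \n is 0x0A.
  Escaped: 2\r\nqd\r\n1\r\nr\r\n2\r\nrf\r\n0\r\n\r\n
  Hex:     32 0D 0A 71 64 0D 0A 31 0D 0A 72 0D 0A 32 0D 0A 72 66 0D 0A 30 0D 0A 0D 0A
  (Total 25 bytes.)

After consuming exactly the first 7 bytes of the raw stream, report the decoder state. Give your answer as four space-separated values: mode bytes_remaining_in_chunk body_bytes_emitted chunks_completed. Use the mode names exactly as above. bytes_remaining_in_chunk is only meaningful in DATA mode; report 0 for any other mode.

Answer: SIZE 0 2 1

Derivation:
Byte 0 = '2': mode=SIZE remaining=0 emitted=0 chunks_done=0
Byte 1 = 0x0D: mode=SIZE_CR remaining=0 emitted=0 chunks_done=0
Byte 2 = 0x0A: mode=DATA remaining=2 emitted=0 chunks_done=0
Byte 3 = 'q': mode=DATA remaining=1 emitted=1 chunks_done=0
Byte 4 = 'd': mode=DATA_DONE remaining=0 emitted=2 chunks_done=0
Byte 5 = 0x0D: mode=DATA_CR remaining=0 emitted=2 chunks_done=0
Byte 6 = 0x0A: mode=SIZE remaining=0 emitted=2 chunks_done=1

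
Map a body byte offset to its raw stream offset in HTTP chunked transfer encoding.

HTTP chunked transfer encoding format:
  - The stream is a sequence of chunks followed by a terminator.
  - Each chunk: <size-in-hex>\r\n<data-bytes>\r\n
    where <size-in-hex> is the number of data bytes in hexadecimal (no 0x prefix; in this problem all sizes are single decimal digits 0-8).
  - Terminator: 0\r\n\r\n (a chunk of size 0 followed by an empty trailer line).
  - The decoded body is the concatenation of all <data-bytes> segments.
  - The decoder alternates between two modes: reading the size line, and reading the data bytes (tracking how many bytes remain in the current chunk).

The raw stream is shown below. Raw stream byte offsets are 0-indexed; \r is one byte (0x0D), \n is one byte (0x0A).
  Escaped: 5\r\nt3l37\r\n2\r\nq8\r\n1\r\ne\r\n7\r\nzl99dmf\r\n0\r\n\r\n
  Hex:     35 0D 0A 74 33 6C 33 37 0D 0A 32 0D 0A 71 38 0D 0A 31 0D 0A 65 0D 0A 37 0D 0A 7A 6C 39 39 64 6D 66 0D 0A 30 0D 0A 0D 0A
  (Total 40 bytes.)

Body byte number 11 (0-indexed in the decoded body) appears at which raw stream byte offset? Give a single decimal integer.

Chunk 1: stream[0..1]='5' size=0x5=5, data at stream[3..8]='t3l37' -> body[0..5], body so far='t3l37'
Chunk 2: stream[10..11]='2' size=0x2=2, data at stream[13..15]='q8' -> body[5..7], body so far='t3l37q8'
Chunk 3: stream[17..18]='1' size=0x1=1, data at stream[20..21]='e' -> body[7..8], body so far='t3l37q8e'
Chunk 4: stream[23..24]='7' size=0x7=7, data at stream[26..33]='zl99dmf' -> body[8..15], body so far='t3l37q8ezl99dmf'
Chunk 5: stream[35..36]='0' size=0 (terminator). Final body='t3l37q8ezl99dmf' (15 bytes)
Body byte 11 at stream offset 29

Answer: 29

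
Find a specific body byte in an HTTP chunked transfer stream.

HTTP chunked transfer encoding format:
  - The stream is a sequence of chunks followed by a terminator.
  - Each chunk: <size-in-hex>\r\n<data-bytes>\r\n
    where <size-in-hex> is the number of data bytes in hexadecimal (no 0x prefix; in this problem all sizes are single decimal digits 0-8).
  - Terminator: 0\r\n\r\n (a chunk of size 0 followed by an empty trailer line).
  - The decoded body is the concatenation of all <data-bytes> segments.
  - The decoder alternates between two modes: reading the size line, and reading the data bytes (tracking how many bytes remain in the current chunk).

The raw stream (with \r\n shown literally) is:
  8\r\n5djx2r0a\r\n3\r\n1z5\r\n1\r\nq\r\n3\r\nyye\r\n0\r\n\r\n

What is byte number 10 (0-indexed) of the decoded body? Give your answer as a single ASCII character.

Answer: 5

Derivation:
Chunk 1: stream[0..1]='8' size=0x8=8, data at stream[3..11]='5djx2r0a' -> body[0..8], body so far='5djx2r0a'
Chunk 2: stream[13..14]='3' size=0x3=3, data at stream[16..19]='1z5' -> body[8..11], body so far='5djx2r0a1z5'
Chunk 3: stream[21..22]='1' size=0x1=1, data at stream[24..25]='q' -> body[11..12], body so far='5djx2r0a1z5q'
Chunk 4: stream[27..28]='3' size=0x3=3, data at stream[30..33]='yye' -> body[12..15], body so far='5djx2r0a1z5qyye'
Chunk 5: stream[35..36]='0' size=0 (terminator). Final body='5djx2r0a1z5qyye' (15 bytes)
Body byte 10 = '5'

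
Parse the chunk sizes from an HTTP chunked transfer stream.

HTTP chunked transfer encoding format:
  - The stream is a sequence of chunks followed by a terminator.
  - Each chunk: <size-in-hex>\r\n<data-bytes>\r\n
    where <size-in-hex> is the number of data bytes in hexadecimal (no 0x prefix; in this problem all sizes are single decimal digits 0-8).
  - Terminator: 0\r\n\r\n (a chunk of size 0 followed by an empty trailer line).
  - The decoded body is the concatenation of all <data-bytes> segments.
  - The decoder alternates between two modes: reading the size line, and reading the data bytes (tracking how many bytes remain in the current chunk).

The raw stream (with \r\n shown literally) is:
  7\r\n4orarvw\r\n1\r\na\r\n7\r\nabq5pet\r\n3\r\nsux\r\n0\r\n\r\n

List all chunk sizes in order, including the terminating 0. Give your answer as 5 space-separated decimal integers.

Chunk 1: stream[0..1]='7' size=0x7=7, data at stream[3..10]='4orarvw' -> body[0..7], body so far='4orarvw'
Chunk 2: stream[12..13]='1' size=0x1=1, data at stream[15..16]='a' -> body[7..8], body so far='4orarvwa'
Chunk 3: stream[18..19]='7' size=0x7=7, data at stream[21..28]='abq5pet' -> body[8..15], body so far='4orarvwaabq5pet'
Chunk 4: stream[30..31]='3' size=0x3=3, data at stream[33..36]='sux' -> body[15..18], body so far='4orarvwaabq5petsux'
Chunk 5: stream[38..39]='0' size=0 (terminator). Final body='4orarvwaabq5petsux' (18 bytes)

Answer: 7 1 7 3 0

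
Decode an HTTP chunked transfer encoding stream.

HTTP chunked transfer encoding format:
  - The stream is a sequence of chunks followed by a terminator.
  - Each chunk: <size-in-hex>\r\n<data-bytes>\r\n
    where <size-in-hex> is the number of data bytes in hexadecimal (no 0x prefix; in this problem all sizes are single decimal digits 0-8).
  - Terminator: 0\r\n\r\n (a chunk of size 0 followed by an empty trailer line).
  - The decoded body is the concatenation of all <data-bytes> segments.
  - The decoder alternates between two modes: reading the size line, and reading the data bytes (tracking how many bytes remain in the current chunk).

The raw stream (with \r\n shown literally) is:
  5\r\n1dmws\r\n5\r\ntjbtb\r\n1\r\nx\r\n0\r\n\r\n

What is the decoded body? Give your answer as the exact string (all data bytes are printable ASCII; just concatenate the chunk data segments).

Chunk 1: stream[0..1]='5' size=0x5=5, data at stream[3..8]='1dmws' -> body[0..5], body so far='1dmws'
Chunk 2: stream[10..11]='5' size=0x5=5, data at stream[13..18]='tjbtb' -> body[5..10], body so far='1dmwstjbtb'
Chunk 3: stream[20..21]='1' size=0x1=1, data at stream[23..24]='x' -> body[10..11], body so far='1dmwstjbtbx'
Chunk 4: stream[26..27]='0' size=0 (terminator). Final body='1dmwstjbtbx' (11 bytes)

Answer: 1dmwstjbtbx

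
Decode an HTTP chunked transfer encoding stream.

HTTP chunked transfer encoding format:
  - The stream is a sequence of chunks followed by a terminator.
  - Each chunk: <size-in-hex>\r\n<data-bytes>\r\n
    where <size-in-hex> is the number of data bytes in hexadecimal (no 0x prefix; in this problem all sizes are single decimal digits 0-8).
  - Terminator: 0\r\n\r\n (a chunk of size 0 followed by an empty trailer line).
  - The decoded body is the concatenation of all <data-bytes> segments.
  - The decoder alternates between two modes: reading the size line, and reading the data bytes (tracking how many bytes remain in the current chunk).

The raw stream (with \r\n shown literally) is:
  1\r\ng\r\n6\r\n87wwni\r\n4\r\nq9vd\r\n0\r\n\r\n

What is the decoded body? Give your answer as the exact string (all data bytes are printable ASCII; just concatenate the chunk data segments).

Answer: g87wwniq9vd

Derivation:
Chunk 1: stream[0..1]='1' size=0x1=1, data at stream[3..4]='g' -> body[0..1], body so far='g'
Chunk 2: stream[6..7]='6' size=0x6=6, data at stream[9..15]='87wwni' -> body[1..7], body so far='g87wwni'
Chunk 3: stream[17..18]='4' size=0x4=4, data at stream[20..24]='q9vd' -> body[7..11], body so far='g87wwniq9vd'
Chunk 4: stream[26..27]='0' size=0 (terminator). Final body='g87wwniq9vd' (11 bytes)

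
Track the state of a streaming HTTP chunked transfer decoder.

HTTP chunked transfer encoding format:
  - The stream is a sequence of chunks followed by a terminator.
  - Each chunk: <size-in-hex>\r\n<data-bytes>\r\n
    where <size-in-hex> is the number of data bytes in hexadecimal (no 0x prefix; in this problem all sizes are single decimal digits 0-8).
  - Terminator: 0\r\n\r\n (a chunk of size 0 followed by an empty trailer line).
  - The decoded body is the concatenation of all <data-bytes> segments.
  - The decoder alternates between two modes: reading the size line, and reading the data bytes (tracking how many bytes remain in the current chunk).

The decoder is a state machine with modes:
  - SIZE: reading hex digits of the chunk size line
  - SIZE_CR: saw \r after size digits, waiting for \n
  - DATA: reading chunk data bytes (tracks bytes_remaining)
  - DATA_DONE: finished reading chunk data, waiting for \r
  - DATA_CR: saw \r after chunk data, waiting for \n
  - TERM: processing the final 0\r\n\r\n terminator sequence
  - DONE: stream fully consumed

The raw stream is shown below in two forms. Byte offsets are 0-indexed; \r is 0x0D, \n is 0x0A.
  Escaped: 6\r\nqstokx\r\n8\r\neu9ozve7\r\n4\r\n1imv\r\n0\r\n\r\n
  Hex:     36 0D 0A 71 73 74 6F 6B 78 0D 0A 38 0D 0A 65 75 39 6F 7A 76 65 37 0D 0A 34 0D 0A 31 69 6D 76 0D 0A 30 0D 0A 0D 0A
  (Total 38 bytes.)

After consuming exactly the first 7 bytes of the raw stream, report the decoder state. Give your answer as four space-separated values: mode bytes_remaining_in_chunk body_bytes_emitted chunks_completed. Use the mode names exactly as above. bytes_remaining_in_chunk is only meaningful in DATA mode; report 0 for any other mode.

Answer: DATA 2 4 0

Derivation:
Byte 0 = '6': mode=SIZE remaining=0 emitted=0 chunks_done=0
Byte 1 = 0x0D: mode=SIZE_CR remaining=0 emitted=0 chunks_done=0
Byte 2 = 0x0A: mode=DATA remaining=6 emitted=0 chunks_done=0
Byte 3 = 'q': mode=DATA remaining=5 emitted=1 chunks_done=0
Byte 4 = 's': mode=DATA remaining=4 emitted=2 chunks_done=0
Byte 5 = 't': mode=DATA remaining=3 emitted=3 chunks_done=0
Byte 6 = 'o': mode=DATA remaining=2 emitted=4 chunks_done=0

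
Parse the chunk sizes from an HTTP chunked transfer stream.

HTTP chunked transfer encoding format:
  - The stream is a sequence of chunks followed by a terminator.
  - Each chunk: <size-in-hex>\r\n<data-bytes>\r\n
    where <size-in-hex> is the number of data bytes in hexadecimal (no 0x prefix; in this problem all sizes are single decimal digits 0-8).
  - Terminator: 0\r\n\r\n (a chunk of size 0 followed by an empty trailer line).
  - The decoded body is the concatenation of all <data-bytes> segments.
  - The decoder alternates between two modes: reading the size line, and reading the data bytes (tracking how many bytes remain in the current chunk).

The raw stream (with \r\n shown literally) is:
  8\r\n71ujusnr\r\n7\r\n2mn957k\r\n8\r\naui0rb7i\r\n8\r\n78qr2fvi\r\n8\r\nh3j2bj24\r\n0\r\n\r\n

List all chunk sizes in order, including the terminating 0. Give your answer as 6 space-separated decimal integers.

Answer: 8 7 8 8 8 0

Derivation:
Chunk 1: stream[0..1]='8' size=0x8=8, data at stream[3..11]='71ujusnr' -> body[0..8], body so far='71ujusnr'
Chunk 2: stream[13..14]='7' size=0x7=7, data at stream[16..23]='2mn957k' -> body[8..15], body so far='71ujusnr2mn957k'
Chunk 3: stream[25..26]='8' size=0x8=8, data at stream[28..36]='aui0rb7i' -> body[15..23], body so far='71ujusnr2mn957kaui0rb7i'
Chunk 4: stream[38..39]='8' size=0x8=8, data at stream[41..49]='78qr2fvi' -> body[23..31], body so far='71ujusnr2mn957kaui0rb7i78qr2fvi'
Chunk 5: stream[51..52]='8' size=0x8=8, data at stream[54..62]='h3j2bj24' -> body[31..39], body so far='71ujusnr2mn957kaui0rb7i78qr2fvih3j2bj24'
Chunk 6: stream[64..65]='0' size=0 (terminator). Final body='71ujusnr2mn957kaui0rb7i78qr2fvih3j2bj24' (39 bytes)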